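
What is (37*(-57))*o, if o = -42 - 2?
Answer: 92796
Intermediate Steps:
o = -44
(37*(-57))*o = (37*(-57))*(-44) = -2109*(-44) = 92796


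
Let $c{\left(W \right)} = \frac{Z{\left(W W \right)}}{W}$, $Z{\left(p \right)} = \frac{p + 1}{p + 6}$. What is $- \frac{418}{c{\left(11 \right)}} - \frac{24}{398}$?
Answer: $- \frac{58103359}{12139} \approx -4786.5$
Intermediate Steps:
$Z{\left(p \right)} = \frac{1 + p}{6 + p}$
$c{\left(W \right)} = \frac{1 + W^{2}}{W \left(6 + W^{2}\right)}$ ($c{\left(W \right)} = \frac{\frac{1}{6 + W W} \left(1 + W W\right)}{W} = \frac{\frac{1}{6 + W^{2}} \left(1 + W^{2}\right)}{W} = \frac{1 + W^{2}}{W \left(6 + W^{2}\right)}$)
$- \frac{418}{c{\left(11 \right)}} - \frac{24}{398} = - \frac{418}{\frac{1}{11} \frac{1}{6 + 11^{2}} \left(1 + 11^{2}\right)} - \frac{24}{398} = - \frac{418}{\frac{1}{11} \frac{1}{6 + 121} \left(1 + 121\right)} - \frac{12}{199} = - \frac{418}{\frac{1}{11} \cdot \frac{1}{127} \cdot 122} - \frac{12}{199} = - \frac{418}{\frac{122}{1397}} - \frac{12}{199} = \left(-418\right) \frac{1397}{122} - \frac{12}{199} = - \frac{291973}{61} - \frac{12}{199} = - \frac{58103359}{12139}$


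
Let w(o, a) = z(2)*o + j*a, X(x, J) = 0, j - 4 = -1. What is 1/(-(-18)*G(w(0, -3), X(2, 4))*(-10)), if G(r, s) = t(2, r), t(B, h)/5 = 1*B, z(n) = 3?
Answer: -1/1800 ≈ -0.00055556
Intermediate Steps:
j = 3 (j = 4 - 1 = 3)
w(o, a) = 3*a + 3*o (w(o, a) = 3*o + 3*a = 3*a + 3*o)
t(B, h) = 5*B (t(B, h) = 5*(1*B) = 5*B)
G(r, s) = 10 (G(r, s) = 5*2 = 10)
1/(-(-18)*G(w(0, -3), X(2, 4))*(-10)) = 1/(-(-18)*10*(-10)) = 1/(-18*(-10)*(-10)) = 1/(180*(-10)) = 1/(-1800) = -1/1800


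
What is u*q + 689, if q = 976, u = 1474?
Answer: 1439313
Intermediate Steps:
u*q + 689 = 1474*976 + 689 = 1438624 + 689 = 1439313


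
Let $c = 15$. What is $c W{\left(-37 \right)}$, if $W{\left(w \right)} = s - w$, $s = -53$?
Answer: $-240$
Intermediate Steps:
$W{\left(w \right)} = -53 - w$
$c W{\left(-37 \right)} = 15 \left(-53 - -37\right) = 15 \left(-53 + 37\right) = 15 \left(-16\right) = -240$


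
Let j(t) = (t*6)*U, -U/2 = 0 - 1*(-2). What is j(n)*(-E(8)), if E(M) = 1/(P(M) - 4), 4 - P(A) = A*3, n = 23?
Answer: -23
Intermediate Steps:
U = -4 (U = -2*(0 - 1*(-2)) = -2*(0 + 2) = -2*2 = -4)
P(A) = 4 - 3*A (P(A) = 4 - A*3 = 4 - 3*A)
E(M) = -1/(3*M) (E(M) = 1/((4 - 3*M) - 4) = 1/(-3*M) = -1/(3*M))
j(t) = -24*t (j(t) = (t*6)*(-4) = (6*t)*(-4) = -24*t)
j(n)*(-E(8)) = (-24*23)*(-(-1)/(3*8)) = -(-552)*(-⅓*⅛) = -(-552)*(-1)/24 = -552*1/24 = -23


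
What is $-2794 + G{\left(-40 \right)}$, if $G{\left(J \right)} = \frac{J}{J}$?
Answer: $-2793$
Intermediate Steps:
$G{\left(J \right)} = 1$
$-2794 + G{\left(-40 \right)} = -2794 + 1 = -2793$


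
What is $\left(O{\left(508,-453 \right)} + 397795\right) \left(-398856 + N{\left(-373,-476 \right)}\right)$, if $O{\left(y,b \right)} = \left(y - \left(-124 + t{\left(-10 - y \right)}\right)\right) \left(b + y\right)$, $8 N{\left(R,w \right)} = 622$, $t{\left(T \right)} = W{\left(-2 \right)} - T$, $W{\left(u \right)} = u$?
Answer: $- \frac{644704796775}{4} \approx -1.6118 \cdot 10^{11}$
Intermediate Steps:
$t{\left(T \right)} = -2 - T$
$N{\left(R,w \right)} = \frac{311}{4}$ ($N{\left(R,w \right)} = \frac{1}{8} \cdot 622 = \frac{311}{4}$)
$O{\left(y,b \right)} = 116 b + 116 y$ ($O{\left(y,b \right)} = \left(y - \left(-126 - \left(-10 - y\right)\right)\right) \left(b + y\right) = \left(y - \left(-116 + y\right)\right) \left(b + y\right) = 116 \left(b + y\right) = 116 b + 116 y$)
$\left(O{\left(508,-453 \right)} + 397795\right) \left(-398856 + N{\left(-373,-476 \right)}\right) = \left(\left(116 \left(-453\right) + 116 \cdot 508\right) + 397795\right) \left(-398856 + \frac{311}{4}\right) = \left(\left(-52548 + 58928\right) + 397795\right) \left(- \frac{1595113}{4}\right) = \left(6380 + 397795\right) \left(- \frac{1595113}{4}\right) = 404175 \left(- \frac{1595113}{4}\right) = - \frac{644704796775}{4}$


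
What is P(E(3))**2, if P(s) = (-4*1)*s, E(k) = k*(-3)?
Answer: 1296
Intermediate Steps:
E(k) = -3*k
P(s) = -4*s
P(E(3))**2 = (-(-12)*3)**2 = (-4*(-9))**2 = 36**2 = 1296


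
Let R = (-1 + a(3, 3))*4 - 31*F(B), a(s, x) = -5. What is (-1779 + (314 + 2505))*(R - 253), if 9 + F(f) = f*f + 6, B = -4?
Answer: -707200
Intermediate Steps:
F(f) = -3 + f² (F(f) = -9 + (f*f + 6) = -9 + (f² + 6) = -9 + (6 + f²) = -3 + f²)
R = -427 (R = (-1 - 5)*4 - 31*(-3 + (-4)²) = -6*4 - 31*(-3 + 16) = -24 - 31*13 = -24 - 403 = -427)
(-1779 + (314 + 2505))*(R - 253) = (-1779 + (314 + 2505))*(-427 - 253) = (-1779 + 2819)*(-680) = 1040*(-680) = -707200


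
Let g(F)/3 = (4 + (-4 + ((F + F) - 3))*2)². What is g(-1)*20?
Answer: 11760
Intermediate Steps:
g(F) = 3*(-10 + 4*F)² (g(F) = 3*(4 + (-4 + ((F + F) - 3))*2)² = 3*(4 + (-4 + (2*F - 3))*2)² = 3*(4 + (-4 + (-3 + 2*F))*2)² = 3*(4 + (-7 + 2*F)*2)² = 3*(4 + (-14 + 4*F))² = 3*(-10 + 4*F)²)
g(-1)*20 = (12*(-5 + 2*(-1))²)*20 = (12*(-5 - 2)²)*20 = (12*(-7)²)*20 = (12*49)*20 = 588*20 = 11760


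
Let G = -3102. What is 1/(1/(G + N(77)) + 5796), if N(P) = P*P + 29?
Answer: 2856/16553377 ≈ 0.00017253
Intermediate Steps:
N(P) = 29 + P**2 (N(P) = P**2 + 29 = 29 + P**2)
1/(1/(G + N(77)) + 5796) = 1/(1/(-3102 + (29 + 77**2)) + 5796) = 1/(1/(-3102 + (29 + 5929)) + 5796) = 1/(1/(-3102 + 5958) + 5796) = 1/(1/2856 + 5796) = 1/(16553377/2856) = 2856/16553377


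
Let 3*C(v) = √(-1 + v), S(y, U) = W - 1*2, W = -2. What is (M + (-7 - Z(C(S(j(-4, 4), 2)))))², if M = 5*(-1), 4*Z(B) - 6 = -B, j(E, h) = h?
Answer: (162 - I*√5)²/144 ≈ 182.22 - 5.0312*I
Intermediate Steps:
S(y, U) = -4 (S(y, U) = -2 - 1*2 = -2 - 2 = -4)
C(v) = √(-1 + v)/3
Z(B) = 3/2 - B/4 (Z(B) = 3/2 + (-B)/4 = 3/2 - B/4)
M = -5
(M + (-7 - Z(C(S(j(-4, 4), 2)))))² = (-5 + (-7 - (3/2 - √(-1 - 4)/12)))² = (-5 + (-7 - (3/2 - √(-5)/12)))² = (-5 + (-7 - (3/2 - I*√5/12)))² = (-5 + (-7 + (-3/2 + I*√5/12)))² = (-5 + (-17/2 + I*√5/12))² = (-27/2 + I*√5/12)²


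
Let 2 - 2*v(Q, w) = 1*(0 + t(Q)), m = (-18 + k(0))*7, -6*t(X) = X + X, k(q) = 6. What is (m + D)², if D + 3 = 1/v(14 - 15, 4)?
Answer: 184041/25 ≈ 7361.6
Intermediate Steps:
t(X) = -X/3 (t(X) = -(X + X)/6 = -X/3)
m = -84 (m = (-18 + 6)*7 = -12*7 = -84)
v(Q, w) = 1 + Q/6 (v(Q, w) = 1 - (0 - Q/3)/2 = 1 - (-Q/3)/2 = 1 - (-1)*Q/6 = 1 + Q/6)
D = -9/5 (D = -3 + 1/(1 + (14 - 15)/6) = -3 + 1/(1 + (⅙)*(-1)) = -3 + 1/(1 - ⅙) = -3 + 1/(⅚) = -3 + 6/5 = -9/5 ≈ -1.8000)
(m + D)² = (-84 - 9/5)² = (-429/5)² = 184041/25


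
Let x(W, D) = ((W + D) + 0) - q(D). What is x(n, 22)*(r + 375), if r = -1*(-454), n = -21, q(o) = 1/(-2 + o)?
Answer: 15751/20 ≈ 787.55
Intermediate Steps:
x(W, D) = D + W - 1/(-2 + D) (x(W, D) = ((W + D) + 0) - 1/(-2 + D) = ((D + W) + 0) - 1/(-2 + D) = (D + W) - 1/(-2 + D) = D + W - 1/(-2 + D))
r = 454
x(n, 22)*(r + 375) = ((-1 + (-2 + 22)*(22 - 21))/(-2 + 22))*(454 + 375) = ((-1 + 20*1)/20)*829 = ((-1 + 20)/20)*829 = ((1/20)*19)*829 = (19/20)*829 = 15751/20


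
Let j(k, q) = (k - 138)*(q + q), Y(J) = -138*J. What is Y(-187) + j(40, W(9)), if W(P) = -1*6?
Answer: 26982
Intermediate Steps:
W(P) = -6
j(k, q) = 2*q*(-138 + k) (j(k, q) = (-138 + k)*(2*q) = 2*q*(-138 + k))
Y(-187) + j(40, W(9)) = -138*(-187) + 2*(-6)*(-138 + 40) = 25806 + 2*(-6)*(-98) = 25806 + 1176 = 26982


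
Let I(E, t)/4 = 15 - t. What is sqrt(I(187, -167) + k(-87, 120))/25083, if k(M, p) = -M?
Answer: sqrt(815)/25083 ≈ 0.0011381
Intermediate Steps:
I(E, t) = 60 - 4*t (I(E, t) = 4*(15 - t) = 60 - 4*t)
sqrt(I(187, -167) + k(-87, 120))/25083 = sqrt((60 - 4*(-167)) - 1*(-87))/25083 = sqrt((60 + 668) + 87)*(1/25083) = sqrt(728 + 87)*(1/25083) = sqrt(815)*(1/25083) = sqrt(815)/25083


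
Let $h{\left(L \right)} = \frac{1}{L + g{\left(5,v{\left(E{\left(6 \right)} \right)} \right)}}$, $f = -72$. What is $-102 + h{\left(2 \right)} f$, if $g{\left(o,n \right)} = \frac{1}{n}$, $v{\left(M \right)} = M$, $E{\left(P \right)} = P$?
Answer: $- \frac{1758}{13} \approx -135.23$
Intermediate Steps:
$h{\left(L \right)} = \frac{1}{\frac{1}{6} + L}$ ($h{\left(L \right)} = \frac{1}{L + \frac{1}{6}} = \frac{1}{\frac{1}{6} + L}$)
$-102 + h{\left(2 \right)} f = -102 + \frac{6}{1 + 6 \cdot 2} \left(-72\right) = -102 + \frac{6}{1 + 12} \left(-72\right) = -102 + \frac{6}{13} \left(-72\right) = -102 - \frac{432}{13} = - \frac{1758}{13}$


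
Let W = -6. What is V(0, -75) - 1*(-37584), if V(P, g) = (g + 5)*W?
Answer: 38004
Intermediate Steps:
V(P, g) = -30 - 6*g (V(P, g) = (g + 5)*(-6) = (5 + g)*(-6) = -30 - 6*g)
V(0, -75) - 1*(-37584) = (-30 - 6*(-75)) - 1*(-37584) = (-30 + 450) + 37584 = 420 + 37584 = 38004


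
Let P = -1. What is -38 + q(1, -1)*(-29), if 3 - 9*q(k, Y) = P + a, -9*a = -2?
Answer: -4064/81 ≈ -50.173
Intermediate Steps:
a = 2/9 (a = -⅑*(-2) = 2/9 ≈ 0.22222)
q(k, Y) = 34/81 (q(k, Y) = ⅓ - (-1 + 2/9)/9 = ⅓ - ⅑*(-7/9) = ⅓ + 7/81 = 34/81)
-38 + q(1, -1)*(-29) = -38 + (34/81)*(-29) = -38 - 986/81 = -4064/81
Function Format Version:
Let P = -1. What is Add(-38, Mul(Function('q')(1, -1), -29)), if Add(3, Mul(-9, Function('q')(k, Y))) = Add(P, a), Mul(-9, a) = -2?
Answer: Rational(-4064, 81) ≈ -50.173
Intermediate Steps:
a = Rational(2, 9) (a = Mul(Rational(-1, 9), -2) = Rational(2, 9) ≈ 0.22222)
Function('q')(k, Y) = Rational(34, 81) (Function('q')(k, Y) = Add(Rational(1, 3), Mul(Rational(-1, 9), Add(-1, Rational(2, 9)))) = Add(Rational(1, 3), Mul(Rational(-1, 9), Rational(-7, 9))) = Add(Rational(1, 3), Rational(7, 81)) = Rational(34, 81))
Add(-38, Mul(Function('q')(1, -1), -29)) = Add(-38, Mul(Rational(34, 81), -29)) = Add(-38, Rational(-986, 81)) = Rational(-4064, 81)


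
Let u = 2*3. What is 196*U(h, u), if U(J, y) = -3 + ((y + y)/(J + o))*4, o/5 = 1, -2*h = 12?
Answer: -9996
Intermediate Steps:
h = -6 (h = -1/2*12 = -6)
o = 5 (o = 5*1 = 5)
u = 6
U(J, y) = -3 + 8*y/(5 + J) (U(J, y) = -3 + ((y + y)/(J + 5))*4 = -3 + ((2*y)/(5 + J))*4 = -3 + (2*y/(5 + J))*4 = -3 + 8*y/(5 + J))
196*U(h, u) = 196*((-15 - 3*(-6) + 8*6)/(5 - 6)) = 196*((-15 + 18 + 48)/(-1)) = 196*(-1*51) = 196*(-51) = -9996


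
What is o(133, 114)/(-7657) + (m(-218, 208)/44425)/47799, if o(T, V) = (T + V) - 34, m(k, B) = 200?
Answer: -18091908043/650376567711 ≈ -0.027818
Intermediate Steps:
o(T, V) = -34 + T + V
o(133, 114)/(-7657) + (m(-218, 208)/44425)/47799 = (-34 + 133 + 114)/(-7657) + (200/44425)/47799 = 213*(-1/7657) + (200*(1/44425))*(1/47799) = -213/7657 + (8/1777)*(1/47799) = -213/7657 + 8/84938823 = -18091908043/650376567711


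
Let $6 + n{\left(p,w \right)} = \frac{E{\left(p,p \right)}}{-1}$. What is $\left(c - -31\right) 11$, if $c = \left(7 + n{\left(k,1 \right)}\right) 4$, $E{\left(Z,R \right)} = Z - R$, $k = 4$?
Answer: $385$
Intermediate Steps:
$n{\left(p,w \right)} = -6$ ($n{\left(p,w \right)} = -6 + \frac{p - p}{-1} = -6 + 0 \left(-1\right) = -6 + 0 = -6$)
$c = 4$ ($c = \left(7 - 6\right) 4 = 1 \cdot 4 = 4$)
$\left(c - -31\right) 11 = \left(4 - -31\right) 11 = \left(4 + 31\right) 11 = 35 \cdot 11 = 385$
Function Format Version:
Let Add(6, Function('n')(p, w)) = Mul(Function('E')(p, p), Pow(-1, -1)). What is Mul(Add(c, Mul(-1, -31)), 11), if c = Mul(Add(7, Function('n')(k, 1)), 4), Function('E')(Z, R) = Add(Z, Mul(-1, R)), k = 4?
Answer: 385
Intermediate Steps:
Function('n')(p, w) = -6 (Function('n')(p, w) = Add(-6, Mul(Add(p, Mul(-1, p)), Pow(-1, -1))) = Add(-6, Mul(0, -1)) = Add(-6, 0) = -6)
c = 4 (c = Mul(Add(7, -6), 4) = Mul(1, 4) = 4)
Mul(Add(c, Mul(-1, -31)), 11) = Mul(Add(4, Mul(-1, -31)), 11) = Mul(Add(4, 31), 11) = Mul(35, 11) = 385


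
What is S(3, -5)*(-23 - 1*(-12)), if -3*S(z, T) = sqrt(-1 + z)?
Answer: 11*sqrt(2)/3 ≈ 5.1854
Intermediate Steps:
S(z, T) = -sqrt(-1 + z)/3
S(3, -5)*(-23 - 1*(-12)) = (-sqrt(-1 + 3)/3)*(-23 - 1*(-12)) = (-sqrt(2)/3)*(-23 + 12) = -sqrt(2)/3*(-11) = 11*sqrt(2)/3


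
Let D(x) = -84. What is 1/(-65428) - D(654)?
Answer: 5495951/65428 ≈ 84.000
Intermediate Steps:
1/(-65428) - D(654) = 1/(-65428) - 1*(-84) = -1/65428 + 84 = 5495951/65428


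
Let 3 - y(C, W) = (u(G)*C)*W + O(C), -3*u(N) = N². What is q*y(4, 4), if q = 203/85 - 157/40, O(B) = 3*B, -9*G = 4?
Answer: 403579/33048 ≈ 12.212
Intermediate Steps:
G = -4/9 (G = -⅑*4 = -4/9 ≈ -0.44444)
u(N) = -N²/3
y(C, W) = 3 - 3*C + 16*C*W/243 (y(C, W) = 3 - (((-(-4/9)²/3)*C)*W + 3*C) = 3 - (((-⅓*16/81)*C)*W + 3*C) = 3 - ((-16*C/243)*W + 3*C) = 3 - (-16*C*W/243 + 3*C) = 3 - (3*C - 16*C*W/243) = 3 + (-3*C + 16*C*W/243) = 3 - 3*C + 16*C*W/243)
q = -209/136 (q = 203*(1/85) - 157*1/40 = 203/85 - 157/40 = -209/136 ≈ -1.5368)
q*y(4, 4) = -209*(3 - 3*4 + (16/243)*4*4)/136 = -209*(3 - 12 + 256/243)/136 = -209/136*(-1931/243) = 403579/33048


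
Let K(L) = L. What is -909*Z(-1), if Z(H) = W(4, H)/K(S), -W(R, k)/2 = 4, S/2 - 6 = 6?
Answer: 303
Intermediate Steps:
S = 24 (S = 12 + 2*6 = 12 + 12 = 24)
W(R, k) = -8 (W(R, k) = -2*4 = -8)
Z(H) = -1/3 (Z(H) = -8/24 = -8*1/24 = -1/3)
-909*Z(-1) = -909*(-1/3) = 303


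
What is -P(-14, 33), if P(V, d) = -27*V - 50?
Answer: -328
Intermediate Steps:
P(V, d) = -50 - 27*V
-P(-14, 33) = -(-50 - 27*(-14)) = -(-50 + 378) = -1*328 = -328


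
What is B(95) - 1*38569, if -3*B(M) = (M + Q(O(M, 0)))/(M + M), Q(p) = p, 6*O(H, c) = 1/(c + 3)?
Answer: -395719651/10260 ≈ -38569.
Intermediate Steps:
O(H, c) = 1/(6*(3 + c)) (O(H, c) = 1/(6*(c + 3)) = 1/(6*(3 + c)))
B(M) = -(1/18 + M)/(6*M) (B(M) = -(M + 1/(6*(3 + 0)))/(3*(M + M)) = -(M + (⅙)/3)/(3*(2*M)) = -(M + (⅙)*(⅓))*1/(2*M)/3 = -(M + 1/18)*1/(2*M)/3 = -(1/18 + M)*1/(2*M)/3 = -(1/18 + M)/(6*M))
B(95) - 1*38569 = (1/108)*(-1 - 18*95)/95 - 1*38569 = (1/108)*(1/95)*(-1 - 1710) - 38569 = (1/108)*(1/95)*(-1711) - 38569 = -1711/10260 - 38569 = -395719651/10260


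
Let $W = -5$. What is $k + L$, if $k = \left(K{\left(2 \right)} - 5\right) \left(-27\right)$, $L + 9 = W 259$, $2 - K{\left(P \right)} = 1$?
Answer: $-1196$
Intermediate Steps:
$K{\left(P \right)} = 1$ ($K{\left(P \right)} = 2 - 1 = 1$)
$L = -1304$ ($L = -9 - 1295 = -1304$)
$k = 108$ ($k = \left(1 - 5\right) \left(-27\right) = \left(-4\right) \left(-27\right) = 108$)
$k + L = 108 - 1304 = -1196$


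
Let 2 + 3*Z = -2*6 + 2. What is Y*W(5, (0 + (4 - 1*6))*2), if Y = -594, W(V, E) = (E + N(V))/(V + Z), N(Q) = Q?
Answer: -594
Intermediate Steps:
Z = -4 (Z = -2/3 + (-2*6 + 2)/3 = -2/3 + (-12 + 2)/3 = -2/3 + (1/3)*(-10) = -2/3 - 10/3 = -4)
W(V, E) = (E + V)/(-4 + V) (W(V, E) = (E + V)/(V - 4) = (E + V)/(-4 + V))
Y*W(5, (0 + (4 - 1*6))*2) = -594*((0 + (4 - 1*6))*2 + 5)/(-4 + 5) = -594*((0 + (4 - 6))*2 + 5)/1 = -594*((0 - 2)*2 + 5) = -594*(-2*2 + 5) = -594*(-4 + 5) = -594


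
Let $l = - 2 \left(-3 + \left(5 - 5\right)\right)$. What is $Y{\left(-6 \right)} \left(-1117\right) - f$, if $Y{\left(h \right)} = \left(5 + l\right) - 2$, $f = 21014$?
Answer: $-31067$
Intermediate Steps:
$l = 6$ ($l = - 2 \left(-3 + 0\right) = \left(-2\right) \left(-3\right) = 6$)
$Y{\left(h \right)} = 9$ ($Y{\left(h \right)} = \left(5 + 6\right) - 2 = 11 - 2 = 9$)
$Y{\left(-6 \right)} \left(-1117\right) - f = 9 \left(-1117\right) - 21014 = -10053 - 21014 = -31067$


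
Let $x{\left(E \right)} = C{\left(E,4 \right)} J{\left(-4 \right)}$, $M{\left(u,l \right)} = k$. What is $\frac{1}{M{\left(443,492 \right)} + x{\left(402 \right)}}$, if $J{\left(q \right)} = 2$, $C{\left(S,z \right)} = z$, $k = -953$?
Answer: $- \frac{1}{945} \approx -0.0010582$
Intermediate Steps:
$M{\left(u,l \right)} = -953$
$x{\left(E \right)} = 8$ ($x{\left(E \right)} = 4 \cdot 2 = 8$)
$\frac{1}{M{\left(443,492 \right)} + x{\left(402 \right)}} = \frac{1}{-953 + 8} = \frac{1}{-945} = - \frac{1}{945}$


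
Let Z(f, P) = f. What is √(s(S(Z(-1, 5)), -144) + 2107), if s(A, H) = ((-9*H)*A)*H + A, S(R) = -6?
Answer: √1121845 ≈ 1059.2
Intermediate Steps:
s(A, H) = A - 9*A*H² (s(A, H) = (-9*A*H)*H + A = -9*A*H² + A = A - 9*A*H²)
√(s(S(Z(-1, 5)), -144) + 2107) = √(-6*(1 - 9*(-144)²) + 2107) = √(-6*(1 - 9*20736) + 2107) = √(-6*(1 - 186624) + 2107) = √(-6*(-186623) + 2107) = √(1119738 + 2107) = √1121845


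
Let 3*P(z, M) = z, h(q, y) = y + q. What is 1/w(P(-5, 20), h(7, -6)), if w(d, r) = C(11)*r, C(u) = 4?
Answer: ¼ ≈ 0.25000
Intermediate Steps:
h(q, y) = q + y
P(z, M) = z/3
w(d, r) = 4*r
1/w(P(-5, 20), h(7, -6)) = 1/(4*(7 - 6)) = 1/(4*1) = 1/4 = ¼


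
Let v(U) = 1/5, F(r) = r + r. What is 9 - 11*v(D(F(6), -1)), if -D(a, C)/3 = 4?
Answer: 34/5 ≈ 6.8000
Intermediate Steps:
F(r) = 2*r
D(a, C) = -12 (D(a, C) = -3*4 = -12)
v(U) = ⅕
9 - 11*v(D(F(6), -1)) = 9 - 11*⅕ = 9 - 11/5 = 34/5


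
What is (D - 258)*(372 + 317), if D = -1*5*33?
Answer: -291447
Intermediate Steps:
D = -165 (D = -5*33 = -165)
(D - 258)*(372 + 317) = (-165 - 258)*(372 + 317) = -423*689 = -291447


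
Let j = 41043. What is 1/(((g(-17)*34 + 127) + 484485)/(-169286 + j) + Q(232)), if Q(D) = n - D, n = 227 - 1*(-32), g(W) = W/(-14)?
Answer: 897701/20845354 ≈ 0.043065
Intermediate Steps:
g(W) = -W/14 (g(W) = W*(-1/14) = -W/14)
n = 259 (n = 227 + 32 = 259)
Q(D) = 259 - D
1/(((g(-17)*34 + 127) + 484485)/(-169286 + j) + Q(232)) = 1/(((-1/14*(-17)*34 + 127) + 484485)/(-169286 + 41043) + (259 - 1*232)) = 1/((((17/14)*34 + 127) + 484485)/(-128243) + (259 - 232)) = 1/(((289/7 + 127) + 484485)*(-1/128243) + 27) = 1/((1178/7 + 484485)*(-1/128243) + 27) = 1/((3392573/7)*(-1/128243) + 27) = 1/(-3392573/897701 + 27) = 1/(20845354/897701) = 897701/20845354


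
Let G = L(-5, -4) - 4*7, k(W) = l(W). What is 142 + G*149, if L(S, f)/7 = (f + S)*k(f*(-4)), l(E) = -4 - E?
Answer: 183710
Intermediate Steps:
k(W) = -4 - W
L(S, f) = 7*(-4 + 4*f)*(S + f) (L(S, f) = 7*((f + S)*(-4 - f*(-4))) = 7*((S + f)*(-4 - (-4)*f)) = 7*((S + f)*(-4 + 4*f)) = 7*((-4 + 4*f)*(S + f)) = 7*(-4 + 4*f)*(S + f))
G = 1232 (G = 28*(-1 - 4)*(-5 - 4) - 4*7 = 28*(-5)*(-9) - 28 = 1260 - 28 = 1232)
142 + G*149 = 142 + 1232*149 = 142 + 183568 = 183710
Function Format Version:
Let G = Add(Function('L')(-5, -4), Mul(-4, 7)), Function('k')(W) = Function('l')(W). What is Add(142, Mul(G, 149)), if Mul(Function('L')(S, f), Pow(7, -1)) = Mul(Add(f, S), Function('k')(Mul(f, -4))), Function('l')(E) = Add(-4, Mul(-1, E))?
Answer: 183710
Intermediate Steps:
Function('k')(W) = Add(-4, Mul(-1, W))
Function('L')(S, f) = Mul(7, Add(-4, Mul(4, f)), Add(S, f)) (Function('L')(S, f) = Mul(7, Mul(Add(f, S), Add(-4, Mul(-1, Mul(f, -4))))) = Mul(7, Mul(Add(S, f), Add(-4, Mul(-1, Mul(-4, f))))) = Mul(7, Mul(Add(S, f), Add(-4, Mul(4, f)))) = Mul(7, Mul(Add(-4, Mul(4, f)), Add(S, f))) = Mul(7, Add(-4, Mul(4, f)), Add(S, f)))
G = 1232 (G = Add(Mul(28, Add(-1, -4), Add(-5, -4)), Mul(-4, 7)) = Add(Mul(28, -5, -9), -28) = Add(1260, -28) = 1232)
Add(142, Mul(G, 149)) = Add(142, Mul(1232, 149)) = Add(142, 183568) = 183710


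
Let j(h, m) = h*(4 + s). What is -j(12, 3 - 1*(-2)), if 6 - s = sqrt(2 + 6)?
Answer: -120 + 24*sqrt(2) ≈ -86.059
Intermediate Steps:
s = 6 - 2*sqrt(2) (s = 6 - sqrt(2 + 6) = 6 - sqrt(8) = 6 - 2*sqrt(2) ≈ 3.1716)
j(h, m) = h*(10 - 2*sqrt(2)) (j(h, m) = h*(4 + (6 - 2*sqrt(2))) = h*(10 - 2*sqrt(2)))
-j(12, 3 - 1*(-2)) = -2*12*(5 - sqrt(2)) = -(120 - 24*sqrt(2)) = -120 + 24*sqrt(2)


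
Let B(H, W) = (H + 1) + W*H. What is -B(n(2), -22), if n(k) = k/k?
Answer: 20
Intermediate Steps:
n(k) = 1
B(H, W) = 1 + H + H*W (B(H, W) = (1 + H) + H*W = 1 + H + H*W)
-B(n(2), -22) = -(1 + 1 + 1*(-22)) = -(1 + 1 - 22) = -1*(-20) = 20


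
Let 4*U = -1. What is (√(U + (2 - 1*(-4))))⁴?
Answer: 529/16 ≈ 33.063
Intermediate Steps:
U = -¼ (U = (¼)*(-1) = -¼ ≈ -0.25000)
(√(U + (2 - 1*(-4))))⁴ = (√(-¼ + (2 - 1*(-4))))⁴ = (√(-¼ + (2 + 4)))⁴ = (√(-¼ + 6))⁴ = (√(23/4))⁴ = (√23/2)⁴ = 529/16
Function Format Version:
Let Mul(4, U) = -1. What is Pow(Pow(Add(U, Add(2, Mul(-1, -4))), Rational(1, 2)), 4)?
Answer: Rational(529, 16) ≈ 33.063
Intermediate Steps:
U = Rational(-1, 4) (U = Mul(Rational(1, 4), -1) = Rational(-1, 4) ≈ -0.25000)
Pow(Pow(Add(U, Add(2, Mul(-1, -4))), Rational(1, 2)), 4) = Pow(Pow(Add(Rational(-1, 4), Add(2, Mul(-1, -4))), Rational(1, 2)), 4) = Pow(Pow(Add(Rational(-1, 4), Add(2, 4)), Rational(1, 2)), 4) = Pow(Pow(Add(Rational(-1, 4), 6), Rational(1, 2)), 4) = Pow(Pow(Rational(23, 4), Rational(1, 2)), 4) = Pow(Mul(Rational(1, 2), Pow(23, Rational(1, 2))), 4) = Rational(529, 16)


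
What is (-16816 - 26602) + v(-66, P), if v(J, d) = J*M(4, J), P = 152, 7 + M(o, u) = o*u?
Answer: -25532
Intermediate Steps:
M(o, u) = -7 + o*u
v(J, d) = J*(-7 + 4*J)
(-16816 - 26602) + v(-66, P) = (-16816 - 26602) - 66*(-7 + 4*(-66)) = -43418 - 66*(-7 - 264) = -43418 - 66*(-271) = -43418 + 17886 = -25532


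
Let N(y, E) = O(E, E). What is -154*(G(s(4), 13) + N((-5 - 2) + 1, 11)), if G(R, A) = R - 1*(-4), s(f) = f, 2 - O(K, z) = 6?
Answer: -616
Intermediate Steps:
O(K, z) = -4 (O(K, z) = 2 - 1*6 = 2 - 6 = -4)
N(y, E) = -4
G(R, A) = 4 + R (G(R, A) = R + 4 = 4 + R)
-154*(G(s(4), 13) + N((-5 - 2) + 1, 11)) = -154*((4 + 4) - 4) = -154*(8 - 4) = -154*4 = -616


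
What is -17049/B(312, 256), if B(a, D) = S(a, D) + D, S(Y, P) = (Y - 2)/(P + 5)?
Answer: -4449789/67126 ≈ -66.290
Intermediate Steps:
S(Y, P) = (-2 + Y)/(5 + P)
B(a, D) = D + (-2 + a)/(5 + D) (B(a, D) = (-2 + a)/(5 + D) + D = D + (-2 + a)/(5 + D))
-17049/B(312, 256) = -17049*(5 + 256)/(-2 + 312 + 256*(5 + 256)) = -17049*261/(-2 + 312 + 256*261) = -17049*261/(-2 + 312 + 66816) = -17049/((1/261)*67126) = -17049/67126/261 = -17049*261/67126 = -4449789/67126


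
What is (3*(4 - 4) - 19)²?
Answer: 361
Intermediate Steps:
(3*(4 - 4) - 19)² = (3*0 - 19)² = (0 - 19)² = (-19)² = 361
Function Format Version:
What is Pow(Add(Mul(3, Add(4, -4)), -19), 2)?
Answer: 361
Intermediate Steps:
Pow(Add(Mul(3, Add(4, -4)), -19), 2) = Pow(Add(Mul(3, 0), -19), 2) = Pow(Add(0, -19), 2) = Pow(-19, 2) = 361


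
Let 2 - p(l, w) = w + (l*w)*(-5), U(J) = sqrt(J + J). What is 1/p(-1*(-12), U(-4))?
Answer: 1/13926 - 59*I*sqrt(2)/13926 ≈ 7.1808e-5 - 0.0059916*I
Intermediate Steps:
U(J) = sqrt(2)*sqrt(J) (U(J) = sqrt(2*J) = sqrt(2)*sqrt(J))
p(l, w) = 2 - w + 5*l*w (p(l, w) = 2 - (w + (l*w)*(-5)) = 2 - (w - 5*l*w) = 2 + (-w + 5*l*w) = 2 - w + 5*l*w)
1/p(-1*(-12), U(-4)) = 1/(2 - sqrt(2)*sqrt(-4) + 5*(-1*(-12))*(sqrt(2)*sqrt(-4))) = 1/(2 - sqrt(2)*2*I + 5*12*(sqrt(2)*(2*I))) = 1/(2 - 2*I*sqrt(2) + 5*12*(2*I*sqrt(2))) = 1/(2 - 2*I*sqrt(2) + 120*I*sqrt(2)) = 1/(2 + 118*I*sqrt(2))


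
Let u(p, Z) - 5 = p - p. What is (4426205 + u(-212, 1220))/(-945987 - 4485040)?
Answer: -4426210/5431027 ≈ -0.81499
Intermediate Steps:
u(p, Z) = 5 (u(p, Z) = 5 + (p - p) = 5 + 0 = 5)
(4426205 + u(-212, 1220))/(-945987 - 4485040) = (4426205 + 5)/(-945987 - 4485040) = 4426210/(-5431027) = 4426210*(-1/5431027) = -4426210/5431027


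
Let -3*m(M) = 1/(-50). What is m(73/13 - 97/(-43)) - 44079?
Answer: -6611849/150 ≈ -44079.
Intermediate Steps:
m(M) = 1/150 (m(M) = -1/3/(-50) = -1/3*(-1/50) = 1/150)
m(73/13 - 97/(-43)) - 44079 = 1/150 - 44079 = -6611849/150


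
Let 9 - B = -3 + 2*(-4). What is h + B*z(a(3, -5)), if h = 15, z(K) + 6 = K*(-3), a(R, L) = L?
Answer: 195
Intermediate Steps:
z(K) = -6 - 3*K (z(K) = -6 + K*(-3) = -6 - 3*K)
B = 20 (B = 9 - (-3 + 2*(-4)) = 9 - (-3 - 8) = 9 - 1*(-11) = 9 + 11 = 20)
h + B*z(a(3, -5)) = 15 + 20*(-6 - 3*(-5)) = 15 + 20*(-6 + 15) = 15 + 20*9 = 15 + 180 = 195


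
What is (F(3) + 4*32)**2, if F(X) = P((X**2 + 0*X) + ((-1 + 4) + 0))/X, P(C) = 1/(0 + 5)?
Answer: 3690241/225 ≈ 16401.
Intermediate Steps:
P(C) = 1/5
F(X) = 1/(5*X)
(F(3) + 4*32)**2 = ((1/5)/3 + 4*32)**2 = ((1/5)*(1/3) + 128)**2 = (1/15 + 128)**2 = (1921/15)**2 = 3690241/225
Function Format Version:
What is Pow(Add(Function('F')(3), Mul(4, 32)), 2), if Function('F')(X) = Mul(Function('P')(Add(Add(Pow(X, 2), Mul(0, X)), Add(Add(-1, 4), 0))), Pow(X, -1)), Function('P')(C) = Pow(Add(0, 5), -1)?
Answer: Rational(3690241, 225) ≈ 16401.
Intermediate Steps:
Function('P')(C) = Rational(1, 5) (Function('P')(C) = Pow(5, -1) = Rational(1, 5))
Function('F')(X) = Mul(Rational(1, 5), Pow(X, -1))
Pow(Add(Function('F')(3), Mul(4, 32)), 2) = Pow(Add(Mul(Rational(1, 5), Pow(3, -1)), Mul(4, 32)), 2) = Pow(Add(Mul(Rational(1, 5), Rational(1, 3)), 128), 2) = Pow(Add(Rational(1, 15), 128), 2) = Pow(Rational(1921, 15), 2) = Rational(3690241, 225)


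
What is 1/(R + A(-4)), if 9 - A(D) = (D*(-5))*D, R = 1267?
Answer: 1/1356 ≈ 0.00073746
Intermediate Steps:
A(D) = 9 + 5*D² (A(D) = 9 - D*(-5)*D = 9 - (-5*D)*D = 9 - (-5)*D² = 9 + 5*D²)
1/(R + A(-4)) = 1/(1267 + (9 + 5*(-4)²)) = 1/(1267 + (9 + 5*16)) = 1/(1267 + (9 + 80)) = 1/(1267 + 89) = 1/1356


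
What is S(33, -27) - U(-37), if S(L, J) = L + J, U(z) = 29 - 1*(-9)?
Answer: -32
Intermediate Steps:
U(z) = 38 (U(z) = 29 + 9 = 38)
S(L, J) = J + L
S(33, -27) - U(-37) = (-27 + 33) - 1*38 = 6 - 38 = -32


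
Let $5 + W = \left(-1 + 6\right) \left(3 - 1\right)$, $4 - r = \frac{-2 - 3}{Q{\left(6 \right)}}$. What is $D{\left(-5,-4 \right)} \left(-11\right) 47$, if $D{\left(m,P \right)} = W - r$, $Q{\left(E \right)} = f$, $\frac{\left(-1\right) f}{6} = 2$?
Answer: $- \frac{8789}{12} \approx -732.42$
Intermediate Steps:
$f = -12$ ($f = \left(-6\right) 2 = -12$)
$Q{\left(E \right)} = -12$
$r = \frac{43}{12}$ ($r = 4 - \frac{-2 - 3}{-12} = 4 - \left(-2 - 3\right) \left(- \frac{1}{12}\right) = 4 - \left(-5\right) \left(- \frac{1}{12}\right) = 4 - \frac{5}{12} = \frac{43}{12} \approx 3.5833$)
$W = 5$ ($W = -5 + \left(-1 + 6\right) \left(3 - 1\right) = -5 + 5 \cdot 2 = -5 + 10 = 5$)
$D{\left(m,P \right)} = \frac{17}{12}$ ($D{\left(m,P \right)} = 5 - \frac{43}{12} = \frac{17}{12}$)
$D{\left(-5,-4 \right)} \left(-11\right) 47 = \frac{17}{12} \left(-11\right) 47 = \left(- \frac{187}{12}\right) 47 = - \frac{8789}{12}$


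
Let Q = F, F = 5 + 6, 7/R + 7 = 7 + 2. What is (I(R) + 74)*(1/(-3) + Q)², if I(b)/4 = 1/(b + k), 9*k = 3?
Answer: 1767424/207 ≈ 8538.3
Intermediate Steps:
R = 7/2 (R = 7/(-7 + (7 + 2)) = 7/(-7 + 9) = 7/2 ≈ 3.5000)
k = ⅓ (k = (⅑)*3 = ⅓ ≈ 0.33333)
F = 11
Q = 11
I(b) = 4/(⅓ + b) (I(b) = 4/(b + ⅓) = 4/(⅓ + b))
(I(R) + 74)*(1/(-3) + Q)² = (12/(1 + 3*(7/2)) + 74)*(1/(-3) + 11)² = (12/(1 + 21/2) + 74)*(-⅓ + 11)² = (12/(23/2) + 74)*(32/3)² = (12*(2/23) + 74)*(1024/9) = (24/23 + 74)*(1024/9) = (1726/23)*(1024/9) = 1767424/207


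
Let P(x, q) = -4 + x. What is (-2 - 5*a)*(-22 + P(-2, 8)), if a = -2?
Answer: -224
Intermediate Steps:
(-2 - 5*a)*(-22 + P(-2, 8)) = (-2 - 5*(-2))*(-22 + (-4 - 2)) = (-2 + 10)*(-22 - 6) = 8*(-28) = -224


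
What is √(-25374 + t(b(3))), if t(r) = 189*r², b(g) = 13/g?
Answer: 15*I*√97 ≈ 147.73*I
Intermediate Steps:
√(-25374 + t(b(3))) = √(-25374 + 189*(13/3)²) = √(-25374 + 189*(169/9)) = √(-25374 + 3549) = √(-21825) = 15*I*√97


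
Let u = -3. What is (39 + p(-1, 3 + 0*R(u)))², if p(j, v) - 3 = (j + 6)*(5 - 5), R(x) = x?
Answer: 1764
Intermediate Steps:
p(j, v) = 3 (p(j, v) = 3 + (j + 6)*(5 - 5) = 3 + (6 + j)*0 = 3 + 0 = 3)
(39 + p(-1, 3 + 0*R(u)))² = (39 + 3)² = 42² = 1764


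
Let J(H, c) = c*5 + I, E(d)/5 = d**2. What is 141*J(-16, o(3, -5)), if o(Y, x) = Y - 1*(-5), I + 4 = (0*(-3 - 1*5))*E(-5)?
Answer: 5076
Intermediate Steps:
E(d) = 5*d**2
I = -4 (I = -4 + (0*(-3 - 1*5))*(5*(-5)**2) = -4 + (0*(-3 - 5))*(5*25) = -4 + (0*(-8))*125 = -4 + 0*125 = -4 + 0 = -4)
o(Y, x) = 5 + Y (o(Y, x) = Y + 5 = 5 + Y)
J(H, c) = -4 + 5*c (J(H, c) = c*5 - 4 = 5*c - 4 = -4 + 5*c)
141*J(-16, o(3, -5)) = 141*(-4 + 5*(5 + 3)) = 141*(-4 + 5*8) = 141*(-4 + 40) = 141*36 = 5076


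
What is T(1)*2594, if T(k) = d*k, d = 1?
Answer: 2594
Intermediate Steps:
T(k) = k (T(k) = 1*k = k)
T(1)*2594 = 1*2594 = 2594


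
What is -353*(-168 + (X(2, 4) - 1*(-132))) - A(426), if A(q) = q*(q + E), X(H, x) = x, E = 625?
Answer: -436430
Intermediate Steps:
A(q) = q*(625 + q) (A(q) = q*(q + 625) = q*(625 + q))
-353*(-168 + (X(2, 4) - 1*(-132))) - A(426) = -353*(-168 + (4 - 1*(-132))) - 426*(625 + 426) = -353*(-168 + (4 + 132)) - 426*1051 = -353*(-168 + 136) - 1*447726 = -353*(-32) - 447726 = 11296 - 447726 = -436430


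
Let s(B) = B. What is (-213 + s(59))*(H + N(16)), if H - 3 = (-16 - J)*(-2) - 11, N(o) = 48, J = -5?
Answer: -9548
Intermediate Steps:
H = 14 (H = 3 + ((-16 - 1*(-5))*(-2) - 11) = 3 + ((-16 + 5)*(-2) - 11) = 3 + (-11*(-2) - 11) = 3 + (22 - 11) = 3 + 11 = 14)
(-213 + s(59))*(H + N(16)) = (-213 + 59)*(14 + 48) = -154*62 = -9548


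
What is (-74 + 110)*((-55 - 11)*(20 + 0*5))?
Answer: -47520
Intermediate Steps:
(-74 + 110)*((-55 - 11)*(20 + 0*5)) = 36*(-66*(20 + 0)) = 36*(-66*20) = 36*(-1320) = -47520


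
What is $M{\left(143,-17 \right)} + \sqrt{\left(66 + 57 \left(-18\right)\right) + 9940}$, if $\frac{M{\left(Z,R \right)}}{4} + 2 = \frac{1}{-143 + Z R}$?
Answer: $- \frac{10298}{1287} + 2 \sqrt{2245} \approx 86.761$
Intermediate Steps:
$M{\left(Z,R \right)} = -8 + \frac{4}{-143 + R Z}$ ($M{\left(Z,R \right)} = -8 + \frac{4}{-143 + Z R} = -8 + \frac{4}{-143 + R Z}$)
$M{\left(143,-17 \right)} + \sqrt{\left(66 + 57 \left(-18\right)\right) + 9940} = \frac{4 \left(287 - \left(-34\right) 143\right)}{-143 - 2431} + \sqrt{\left(66 + 57 \left(-18\right)\right) + 9940} = \frac{4 \left(287 + 4862\right)}{-143 - 2431} + \sqrt{\left(66 - 1026\right) + 9940} = 4 \frac{1}{-2574} \cdot 5149 + \sqrt{-960 + 9940} = 4 \left(- \frac{1}{2574}\right) 5149 + \sqrt{8980} = - \frac{10298}{1287} + 2 \sqrt{2245}$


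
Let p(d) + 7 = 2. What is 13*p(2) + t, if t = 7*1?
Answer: -58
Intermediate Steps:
p(d) = -5 (p(d) = -7 + 2 = -5)
t = 7
13*p(2) + t = 13*(-5) + 7 = -65 + 7 = -58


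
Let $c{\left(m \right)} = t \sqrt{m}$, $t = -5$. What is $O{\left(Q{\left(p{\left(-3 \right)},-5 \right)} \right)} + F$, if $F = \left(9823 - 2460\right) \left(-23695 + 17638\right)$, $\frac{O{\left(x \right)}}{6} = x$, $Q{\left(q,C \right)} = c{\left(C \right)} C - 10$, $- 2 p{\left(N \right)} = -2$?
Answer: $-44597751 + 150 i \sqrt{5} \approx -4.4598 \cdot 10^{7} + 335.41 i$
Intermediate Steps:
$c{\left(m \right)} = - 5 \sqrt{m}$
$p{\left(N \right)} = 1$ ($p{\left(N \right)} = \left(- \frac{1}{2}\right) \left(-2\right) = 1$)
$Q{\left(q,C \right)} = -10 - 5 C^{\frac{3}{2}}$ ($Q{\left(q,C \right)} = - 5 \sqrt{C} C - 10 = - 5 C^{\frac{3}{2}} - 10 = -10 - 5 C^{\frac{3}{2}}$)
$O{\left(x \right)} = 6 x$
$F = -44597691$ ($F = 7363 \left(-6057\right) = -44597691$)
$O{\left(Q{\left(p{\left(-3 \right)},-5 \right)} \right)} + F = 6 \left(-10 - 5 \left(-5\right)^{\frac{3}{2}}\right) - 44597691 = 6 \left(-10 - 5 \left(- 5 i \sqrt{5}\right)\right) - 44597691 = 6 \left(-10 + 25 i \sqrt{5}\right) - 44597691 = \left(-60 + 150 i \sqrt{5}\right) - 44597691 = -44597751 + 150 i \sqrt{5}$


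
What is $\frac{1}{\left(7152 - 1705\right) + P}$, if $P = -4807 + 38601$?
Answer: $\frac{1}{39241} \approx 2.5484 \cdot 10^{-5}$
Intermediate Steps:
$P = 33794$
$\frac{1}{\left(7152 - 1705\right) + P} = \frac{1}{\left(7152 - 1705\right) + 33794} = \frac{1}{5447 + 33794} = \frac{1}{39241}$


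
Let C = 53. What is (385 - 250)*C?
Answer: 7155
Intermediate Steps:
(385 - 250)*C = (385 - 250)*53 = 135*53 = 7155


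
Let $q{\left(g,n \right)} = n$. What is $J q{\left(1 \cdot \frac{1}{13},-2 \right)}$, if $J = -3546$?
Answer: $7092$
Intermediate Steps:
$J q{\left(1 \cdot \frac{1}{13},-2 \right)} = \left(-3546\right) \left(-2\right) = 7092$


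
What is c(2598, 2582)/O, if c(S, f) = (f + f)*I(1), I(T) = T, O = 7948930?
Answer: 2582/3974465 ≈ 0.00064965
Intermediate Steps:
c(S, f) = 2*f (c(S, f) = (f + f)*1 = (2*f)*1 = 2*f)
c(2598, 2582)/O = (2*2582)/7948930 = 5164*(1/7948930) = 2582/3974465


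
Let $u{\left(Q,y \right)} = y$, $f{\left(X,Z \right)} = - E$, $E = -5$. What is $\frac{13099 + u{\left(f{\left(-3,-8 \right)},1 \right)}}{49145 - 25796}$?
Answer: $\frac{13100}{23349} \approx 0.56105$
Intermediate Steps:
$f{\left(X,Z \right)} = 5$ ($f{\left(X,Z \right)} = \left(-1\right) \left(-5\right) = 5$)
$\frac{13099 + u{\left(f{\left(-3,-8 \right)},1 \right)}}{49145 - 25796} = \frac{13099 + 1}{49145 - 25796} = \frac{13100}{23349}$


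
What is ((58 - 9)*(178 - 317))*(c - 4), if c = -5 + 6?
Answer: 20433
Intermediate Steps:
c = 1
((58 - 9)*(178 - 317))*(c - 4) = ((58 - 9)*(178 - 317))*(1 - 4) = (49*(-139))*(-3) = -6811*(-3) = 20433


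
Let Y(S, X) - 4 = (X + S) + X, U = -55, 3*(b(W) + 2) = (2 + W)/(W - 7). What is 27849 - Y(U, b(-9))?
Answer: 669689/24 ≈ 27904.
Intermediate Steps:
b(W) = -2 + (2 + W)/(3*(-7 + W)) (b(W) = -2 + ((2 + W)/(W - 7))/3 = -2 + ((2 + W)/(-7 + W))/3 = -2 + (2 + W)/(3*(-7 + W)))
Y(S, X) = 4 + S + 2*X (Y(S, X) = 4 + ((X + S) + X) = 4 + ((S + X) + X) = 4 + (S + 2*X) = 4 + S + 2*X)
27849 - Y(U, b(-9)) = 27849 - (4 - 55 + 2*((44 - 5*(-9))/(3*(-7 - 9)))) = 27849 - (4 - 55 + 2*((1/3)*(44 + 45)/(-16))) = 27849 - (4 - 55 + 2*((1/3)*(-1/16)*89)) = 27849 - (4 - 55 + 2*(-89/48)) = 27849 - (4 - 55 - 89/24) = 27849 - 1*(-1313/24) = 27849 + 1313/24 = 669689/24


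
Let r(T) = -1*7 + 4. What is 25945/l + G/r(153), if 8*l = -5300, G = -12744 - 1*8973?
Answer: 1907957/265 ≈ 7199.8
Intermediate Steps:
G = -21717 (G = -12744 - 8973 = -21717)
l = -1325/2 (l = (⅛)*(-5300) = -1325/2 ≈ -662.50)
r(T) = -3 (r(T) = -7 + 4 = -3)
25945/l + G/r(153) = 25945/(-1325/2) - 21717/(-3) = 25945*(-2/1325) - 21717*(-⅓) = -10378/265 + 7239 = 1907957/265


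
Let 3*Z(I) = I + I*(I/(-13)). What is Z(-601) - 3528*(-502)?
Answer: 68702170/39 ≈ 1.7616e+6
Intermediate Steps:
Z(I) = -I²/39 + I/3 (Z(I) = (I + I*(I/(-13)))/3 = (I + I*(I*(-1/13)))/3 = (I + I*(-I/13))/3 = (I - I²/13)/3 = -I²/39 + I/3)
Z(-601) - 3528*(-502) = (1/39)*(-601)*(13 - 1*(-601)) - 3528*(-502) = (1/39)*(-601)*(13 + 601) - 1*(-1771056) = (1/39)*(-601)*614 + 1771056 = -369014/39 + 1771056 = 68702170/39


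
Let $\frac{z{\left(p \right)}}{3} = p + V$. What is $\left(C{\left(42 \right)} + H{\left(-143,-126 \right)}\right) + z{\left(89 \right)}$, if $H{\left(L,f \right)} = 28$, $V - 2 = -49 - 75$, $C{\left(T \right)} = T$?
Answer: $-29$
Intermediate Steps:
$V = -122$ ($V = 2 - 124 = -122$)
$z{\left(p \right)} = -366 + 3 p$ ($z{\left(p \right)} = 3 \left(p - 122\right) = 3 \left(-122 + p\right) = -366 + 3 p$)
$\left(C{\left(42 \right)} + H{\left(-143,-126 \right)}\right) + z{\left(89 \right)} = \left(42 + 28\right) + \left(-366 + 3 \cdot 89\right) = 70 + \left(-366 + 267\right) = 70 - 99 = -29$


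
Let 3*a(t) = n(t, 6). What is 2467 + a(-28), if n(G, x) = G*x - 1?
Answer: 7232/3 ≈ 2410.7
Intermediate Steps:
n(G, x) = -1 + G*x
a(t) = -⅓ + 2*t (a(t) = (-1 + t*6)/3 = (-1 + 6*t)/3 = -⅓ + 2*t)
2467 + a(-28) = 2467 + (-⅓ + 2*(-28)) = 2467 + (-⅓ - 56) = 2467 - 169/3 = 7232/3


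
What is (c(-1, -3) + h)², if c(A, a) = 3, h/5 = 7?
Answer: 1444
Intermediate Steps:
h = 35 (h = 5*7 = 35)
(c(-1, -3) + h)² = (3 + 35)² = 38² = 1444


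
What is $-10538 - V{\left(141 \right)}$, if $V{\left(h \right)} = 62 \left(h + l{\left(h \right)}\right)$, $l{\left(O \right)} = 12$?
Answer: $-20024$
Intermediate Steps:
$V{\left(h \right)} = 744 + 62 h$ ($V{\left(h \right)} = 62 \left(h + 12\right) = 62 \left(12 + h\right) = 744 + 62 h$)
$-10538 - V{\left(141 \right)} = -10538 - \left(744 + 62 \cdot 141\right) = -10538 - \left(744 + 8742\right) = -10538 - 9486 = -20024$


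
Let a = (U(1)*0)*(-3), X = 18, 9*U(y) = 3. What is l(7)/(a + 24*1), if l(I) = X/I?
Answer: 3/28 ≈ 0.10714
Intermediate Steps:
U(y) = ⅓ (U(y) = (⅑)*3 = ⅓)
l(I) = 18/I
a = 0 (a = ((⅓)*0)*(-3) = 0*(-3) = 0)
l(7)/(a + 24*1) = (18/7)/(0 + 24*1) = (18*(⅐))/(0 + 24) = (18/7)/24 = (1/24)*(18/7) = 3/28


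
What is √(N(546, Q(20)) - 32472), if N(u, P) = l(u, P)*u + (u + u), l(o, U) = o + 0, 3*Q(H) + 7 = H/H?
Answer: 4*√16671 ≈ 516.46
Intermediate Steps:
Q(H) = -2 (Q(H) = -7/3 + (H/H)/3 = -7/3 + (⅓)*1 = -7/3 + ⅓ = -2)
l(o, U) = o
N(u, P) = u² + 2*u (N(u, P) = u*u + (u + u) = u² + 2*u)
√(N(546, Q(20)) - 32472) = √(546*(2 + 546) - 32472) = √(546*548 - 32472) = √(299208 - 32472) = √266736 = 4*√16671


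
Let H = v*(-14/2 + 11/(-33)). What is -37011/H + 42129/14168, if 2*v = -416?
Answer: -1206585/56672 ≈ -21.291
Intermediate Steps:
v = -208 (v = (1/2)*(-416) = -208)
H = 4576/3 (H = -208*(-14/2 + 11/(-33)) = -208*(-14*1/2 + 11*(-1/33)) = -208*(-7 - 1/3) = -208*(-22/3) = 4576/3 ≈ 1525.3)
-37011/H + 42129/14168 = -37011/4576/3 + 42129/14168 = -37011*3/4576 + 42129*(1/14168) = -8541/352 + 42129/14168 = -1206585/56672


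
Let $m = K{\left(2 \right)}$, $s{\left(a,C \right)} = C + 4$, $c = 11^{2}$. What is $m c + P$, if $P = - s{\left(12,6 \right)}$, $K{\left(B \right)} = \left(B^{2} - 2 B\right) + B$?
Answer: $232$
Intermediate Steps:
$K{\left(B \right)} = B^{2} - B$
$c = 121$
$s{\left(a,C \right)} = 4 + C$
$m = 2$ ($m = 2 \left(-1 + 2\right) = 2 \cdot 1 = 2$)
$P = -10$ ($P = - (4 + 6) = \left(-1\right) 10 = -10$)
$m c + P = 2 \cdot 121 - 10 = 242 - 10 = 232$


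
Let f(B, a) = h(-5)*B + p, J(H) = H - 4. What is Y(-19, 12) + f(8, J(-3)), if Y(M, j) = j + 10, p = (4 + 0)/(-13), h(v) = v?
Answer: -238/13 ≈ -18.308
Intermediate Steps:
p = -4/13 (p = 4*(-1/13) = -4/13 ≈ -0.30769)
Y(M, j) = 10 + j
J(H) = -4 + H
f(B, a) = -4/13 - 5*B (f(B, a) = -5*B - 4/13 = -4/13 - 5*B)
Y(-19, 12) + f(8, J(-3)) = (10 + 12) + (-4/13 - 5*8) = 22 + (-4/13 - 40) = 22 - 524/13 = -238/13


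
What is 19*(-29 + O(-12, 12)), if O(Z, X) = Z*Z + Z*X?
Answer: -551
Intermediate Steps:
O(Z, X) = Z² + X*Z
19*(-29 + O(-12, 12)) = 19*(-29 - 12*(12 - 12)) = 19*(-29 - 12*0) = 19*(-29 + 0) = 19*(-29) = -551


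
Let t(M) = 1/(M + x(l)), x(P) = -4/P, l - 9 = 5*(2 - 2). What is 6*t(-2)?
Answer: -27/11 ≈ -2.4545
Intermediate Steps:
l = 9 (l = 9 + 5*(2 - 2) = 9 + 5*0 = 9 + 0 = 9)
t(M) = 1/(-4/9 + M) (t(M) = 1/(M - 4/9) = 1/(-4/9 + M))
6*t(-2) = 6*(9/(-4 + 9*(-2))) = 6*(9/(-4 - 18)) = 6*(9/(-22)) = 6*(9*(-1/22)) = 6*(-9/22) = -27/11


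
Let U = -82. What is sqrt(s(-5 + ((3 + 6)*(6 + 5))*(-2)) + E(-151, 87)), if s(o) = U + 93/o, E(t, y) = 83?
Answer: sqrt(22330)/203 ≈ 0.73612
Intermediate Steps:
s(o) = -82 + 93/o
sqrt(s(-5 + ((3 + 6)*(6 + 5))*(-2)) + E(-151, 87)) = sqrt((-82 + 93/(-5 + ((3 + 6)*(6 + 5))*(-2))) + 83) = sqrt((-82 + 93/(-5 + (9*11)*(-2))) + 83) = sqrt((-82 + 93/(-5 + 99*(-2))) + 83) = sqrt((-82 + 93/(-5 - 198)) + 83) = sqrt((-82 + 93/(-203)) + 83) = sqrt((-82 + 93*(-1/203)) + 83) = sqrt((-82 - 93/203) + 83) = sqrt(-16739/203 + 83) = sqrt(110/203) = sqrt(22330)/203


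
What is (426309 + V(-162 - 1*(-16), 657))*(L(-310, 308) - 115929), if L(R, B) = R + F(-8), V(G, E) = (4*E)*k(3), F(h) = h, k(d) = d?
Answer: -50473633671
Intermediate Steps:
V(G, E) = 12*E (V(G, E) = (4*E)*3 = 12*E)
L(R, B) = -8 + R (L(R, B) = R - 8 = -8 + R)
(426309 + V(-162 - 1*(-16), 657))*(L(-310, 308) - 115929) = (426309 + 12*657)*((-8 - 310) - 115929) = (426309 + 7884)*(-318 - 115929) = 434193*(-116247) = -50473633671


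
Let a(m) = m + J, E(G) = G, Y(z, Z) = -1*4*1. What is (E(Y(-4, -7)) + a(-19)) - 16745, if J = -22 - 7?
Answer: -16797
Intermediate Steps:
Y(z, Z) = -4 (Y(z, Z) = -4*1 = -4)
J = -29
a(m) = -29 + m (a(m) = m - 29 = -29 + m)
(E(Y(-4, -7)) + a(-19)) - 16745 = (-4 + (-29 - 19)) - 16745 = (-4 - 48) - 16745 = -52 - 16745 = -16797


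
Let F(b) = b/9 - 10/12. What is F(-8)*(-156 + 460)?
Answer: -4712/9 ≈ -523.56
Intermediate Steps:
F(b) = -⅚ + b/9 (F(b) = b*(⅑) - 10*1/12 = b/9 - ⅚ = -⅚ + b/9)
F(-8)*(-156 + 460) = (-⅚ + (⅑)*(-8))*(-156 + 460) = (-⅚ - 8/9)*304 = -31/18*304 = -4712/9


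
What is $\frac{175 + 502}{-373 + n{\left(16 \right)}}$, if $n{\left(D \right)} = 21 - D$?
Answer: $- \frac{677}{368} \approx -1.8397$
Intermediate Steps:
$\frac{175 + 502}{-373 + n{\left(16 \right)}} = \frac{175 + 502}{-373 + \left(21 - 16\right)} = \frac{677}{-373 + \left(21 - 16\right)} = \frac{677}{-373 + 5} = \frac{677}{-368} = 677 \left(- \frac{1}{368}\right) = - \frac{677}{368}$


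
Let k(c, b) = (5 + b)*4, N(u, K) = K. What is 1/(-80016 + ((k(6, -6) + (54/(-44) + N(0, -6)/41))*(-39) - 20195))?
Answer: -902/90201289 ≈ -9.9999e-6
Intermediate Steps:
k(c, b) = 20 + 4*b
1/(-80016 + ((k(6, -6) + (54/(-44) + N(0, -6)/41))*(-39) - 20195)) = 1/(-80016 + (((20 + 4*(-6)) + (54/(-44) - 6/41))*(-39) - 20195)) = 1/(-80016 + (((20 - 24) + (54*(-1/44) - 6*1/41))*(-39) - 20195)) = 1/(-80016 + ((-4 + (-27/22 - 6/41))*(-39) - 20195)) = 1/(-80016 + ((-4 - 1239/902)*(-39) - 20195)) = 1/(-80016 + (-4847/902*(-39) - 20195)) = 1/(-80016 + (189033/902 - 20195)) = 1/(-80016 - 18026857/902) = 1/(-90201289/902) = -902/90201289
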